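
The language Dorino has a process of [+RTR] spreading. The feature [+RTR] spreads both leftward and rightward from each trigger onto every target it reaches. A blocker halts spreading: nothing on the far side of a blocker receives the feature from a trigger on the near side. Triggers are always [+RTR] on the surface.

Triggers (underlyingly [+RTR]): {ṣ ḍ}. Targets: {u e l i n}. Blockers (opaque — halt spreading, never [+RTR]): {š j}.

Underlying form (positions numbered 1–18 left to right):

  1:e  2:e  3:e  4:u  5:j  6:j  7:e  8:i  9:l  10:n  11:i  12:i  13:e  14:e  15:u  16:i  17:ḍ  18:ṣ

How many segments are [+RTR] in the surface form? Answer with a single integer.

12

From /ḍ/ at 17 rightward: 18 /ṣ/ is itself a trigger — this domain ends here.
From /ḍ/ at 17 leftward: 16 /i/ → [+RTR]; 15 /u/ → [+RTR]; 14 /e/ → [+RTR]; 13 /e/ → [+RTR]; 12 /i/ → [+RTR]; 11 /i/ → [+RTR]; 10 /n/ → [+RTR]; 9 /l/ → [+RTR]; 8 /i/ → [+RTR]; 7 /e/ → [+RTR]; 6 /j/ blocks.
From /ṣ/ at 18 rightward: word edge.
From /ṣ/ at 18 leftward: 17 /ḍ/ is itself a trigger — this domain ends here.
Targets with no active source: positions 1 2 3 4 stay [-emphatic].
[+RTR] positions on the surface: 7 8 9 10 11 12 13 14 15 16 17 18.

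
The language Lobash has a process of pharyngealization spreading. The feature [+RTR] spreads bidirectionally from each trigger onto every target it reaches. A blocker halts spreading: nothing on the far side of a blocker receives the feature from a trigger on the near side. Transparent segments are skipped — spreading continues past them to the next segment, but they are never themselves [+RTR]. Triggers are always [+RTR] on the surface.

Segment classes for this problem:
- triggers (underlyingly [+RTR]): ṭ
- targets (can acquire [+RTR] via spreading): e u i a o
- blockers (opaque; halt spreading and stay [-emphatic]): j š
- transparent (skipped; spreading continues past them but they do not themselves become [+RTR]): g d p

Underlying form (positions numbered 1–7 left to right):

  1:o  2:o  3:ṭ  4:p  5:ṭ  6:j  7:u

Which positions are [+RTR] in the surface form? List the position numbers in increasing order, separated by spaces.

From /ṭ/ at 3 rightward: 4 /p/ transparent; 5 /ṭ/ is itself a trigger — this domain ends here.
From /ṭ/ at 3 leftward: 2 /o/ → [+RTR]; 1 /o/ → [+RTR]; word edge.
From /ṭ/ at 5 rightward: 6 /j/ blocks.
From /ṭ/ at 5 leftward: 4 /p/ transparent; 3 /ṭ/ is itself a trigger — this domain ends here.
Target with no active source: position 7 stays [-emphatic].

1 2 3 5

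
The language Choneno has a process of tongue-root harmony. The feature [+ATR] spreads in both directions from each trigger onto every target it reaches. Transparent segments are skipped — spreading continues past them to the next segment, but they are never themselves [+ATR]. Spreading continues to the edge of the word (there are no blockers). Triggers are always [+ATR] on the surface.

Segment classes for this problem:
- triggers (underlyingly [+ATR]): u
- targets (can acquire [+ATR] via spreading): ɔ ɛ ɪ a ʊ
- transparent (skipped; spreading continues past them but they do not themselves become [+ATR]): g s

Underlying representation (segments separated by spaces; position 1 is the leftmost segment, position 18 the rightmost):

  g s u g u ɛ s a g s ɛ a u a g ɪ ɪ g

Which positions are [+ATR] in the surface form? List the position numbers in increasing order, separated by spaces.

From /u/ at 3 rightward: 4 /g/ transparent; 5 /u/ is itself a trigger — this domain ends here.
From /u/ at 3 leftward: 2 /s/ transparent; 1 /g/ transparent; word edge.
From /u/ at 5 rightward: 6 /ɛ/ → [+ATR]; 7 /s/ transparent; 8 /a/ → [+ATR]; 9 /g/ transparent; 10 /s/ transparent; 11 /ɛ/ → [+ATR]; 12 /a/ → [+ATR]; 13 /u/ is itself a trigger — this domain ends here.
From /u/ at 5 leftward: 4 /g/ transparent; 3 /u/ is itself a trigger — this domain ends here.
From /u/ at 13 rightward: 14 /a/ → [+ATR]; 15 /g/ transparent; 16 /ɪ/ → [+ATR]; 17 /ɪ/ → [+ATR]; 18 /g/ transparent; word edge.
From /u/ at 13 leftward: 12 /a/ → [+ATR]; 11 /ɛ/ → [+ATR]; 10 /s/ transparent; 9 /g/ transparent; 8 /a/ → [+ATR]; 7 /s/ transparent; 6 /ɛ/ → [+ATR]; 5 /u/ is itself a trigger — this domain ends here.

3 5 6 8 11 12 13 14 16 17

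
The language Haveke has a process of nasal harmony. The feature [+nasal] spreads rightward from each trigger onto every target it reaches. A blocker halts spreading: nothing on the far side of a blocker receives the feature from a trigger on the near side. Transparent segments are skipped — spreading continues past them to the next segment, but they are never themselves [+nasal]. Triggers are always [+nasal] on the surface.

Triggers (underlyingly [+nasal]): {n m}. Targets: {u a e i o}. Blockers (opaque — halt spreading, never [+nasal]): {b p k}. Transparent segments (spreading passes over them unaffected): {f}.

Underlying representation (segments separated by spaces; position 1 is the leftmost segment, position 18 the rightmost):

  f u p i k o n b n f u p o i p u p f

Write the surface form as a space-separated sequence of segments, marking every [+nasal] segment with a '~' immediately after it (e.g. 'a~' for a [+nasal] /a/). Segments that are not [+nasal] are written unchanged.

From /n/ at 7 rightward: 8 /b/ blocks.
From /n/ at 9 rightward: 10 /f/ transparent; 11 /u/ → [+nasal]; 12 /p/ blocks.
Targets with no active source: positions 2 4 6 13 14 16 stay [-nasal].
[+nasal] positions on the surface: 7 9 11.

f u p i k o n~ b n~ f u~ p o i p u p f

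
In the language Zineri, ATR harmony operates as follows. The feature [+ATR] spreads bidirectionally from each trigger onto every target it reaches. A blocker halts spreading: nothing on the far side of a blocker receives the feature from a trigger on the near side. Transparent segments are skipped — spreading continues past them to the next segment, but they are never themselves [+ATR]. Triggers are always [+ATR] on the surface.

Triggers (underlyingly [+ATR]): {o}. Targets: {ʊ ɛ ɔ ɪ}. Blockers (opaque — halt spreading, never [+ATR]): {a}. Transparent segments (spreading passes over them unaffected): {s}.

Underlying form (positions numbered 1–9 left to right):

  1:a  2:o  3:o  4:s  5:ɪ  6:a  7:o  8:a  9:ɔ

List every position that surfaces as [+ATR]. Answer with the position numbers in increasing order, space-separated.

From /o/ at 2 rightward: 3 /o/ is itself a trigger — this domain ends here.
From /o/ at 2 leftward: 1 /a/ blocks.
From /o/ at 3 rightward: 4 /s/ transparent; 5 /ɪ/ → [+ATR]; 6 /a/ blocks.
From /o/ at 3 leftward: 2 /o/ is itself a trigger — this domain ends here.
From /o/ at 7 rightward: 8 /a/ blocks.
From /o/ at 7 leftward: 6 /a/ blocks.
Target with no active source: position 9 stays [-ATR].

2 3 5 7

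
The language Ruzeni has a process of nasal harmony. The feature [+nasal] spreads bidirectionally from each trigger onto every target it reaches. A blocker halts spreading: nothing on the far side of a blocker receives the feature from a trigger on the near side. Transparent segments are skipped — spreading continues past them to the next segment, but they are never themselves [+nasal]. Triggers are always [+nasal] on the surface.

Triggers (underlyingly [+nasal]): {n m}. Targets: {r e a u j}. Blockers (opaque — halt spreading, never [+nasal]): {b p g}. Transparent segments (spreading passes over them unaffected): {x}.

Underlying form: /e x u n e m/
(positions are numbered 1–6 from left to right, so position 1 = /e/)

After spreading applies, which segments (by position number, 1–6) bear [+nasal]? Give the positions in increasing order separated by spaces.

From /n/ at 4 rightward: 5 /e/ → [+nasal]; 6 /m/ is itself a trigger — this domain ends here.
From /n/ at 4 leftward: 3 /u/ → [+nasal]; 2 /x/ transparent; 1 /e/ → [+nasal]; word edge.
From /m/ at 6 rightward: word edge.
From /m/ at 6 leftward: 5 /e/ → [+nasal]; 4 /n/ is itself a trigger — this domain ends here.

1 3 4 5 6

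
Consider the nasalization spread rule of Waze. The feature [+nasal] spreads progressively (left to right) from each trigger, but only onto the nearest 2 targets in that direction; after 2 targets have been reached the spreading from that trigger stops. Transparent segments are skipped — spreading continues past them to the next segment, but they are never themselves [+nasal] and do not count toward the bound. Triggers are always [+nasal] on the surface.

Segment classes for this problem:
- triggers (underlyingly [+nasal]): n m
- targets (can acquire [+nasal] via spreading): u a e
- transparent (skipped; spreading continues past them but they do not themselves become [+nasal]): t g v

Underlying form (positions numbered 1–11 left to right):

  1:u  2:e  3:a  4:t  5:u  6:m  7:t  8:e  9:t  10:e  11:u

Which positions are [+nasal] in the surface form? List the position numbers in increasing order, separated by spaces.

6 8 10

From /m/ at 6 rightward: 7 /t/ transparent; 8 /e/ → [+nasal]; 9 /t/ transparent; 10 /e/ → [+nasal]; bound reached.
Targets with no active source: positions 1 2 3 5 11 stay [-nasal].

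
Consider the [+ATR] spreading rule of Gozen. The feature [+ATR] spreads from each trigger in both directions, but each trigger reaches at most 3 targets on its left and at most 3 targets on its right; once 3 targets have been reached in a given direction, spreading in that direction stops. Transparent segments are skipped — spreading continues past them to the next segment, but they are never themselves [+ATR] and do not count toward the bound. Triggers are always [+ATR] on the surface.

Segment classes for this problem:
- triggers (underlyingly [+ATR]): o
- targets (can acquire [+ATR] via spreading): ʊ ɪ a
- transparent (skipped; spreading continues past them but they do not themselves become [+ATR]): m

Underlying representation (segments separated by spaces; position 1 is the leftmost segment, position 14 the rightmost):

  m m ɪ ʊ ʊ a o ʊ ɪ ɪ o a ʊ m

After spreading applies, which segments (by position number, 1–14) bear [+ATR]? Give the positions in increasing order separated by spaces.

From /o/ at 7 rightward: 8 /ʊ/ → [+ATR]; 9 /ɪ/ → [+ATR]; 10 /ɪ/ → [+ATR]; bound reached.
From /o/ at 7 leftward: 6 /a/ → [+ATR]; 5 /ʊ/ → [+ATR]; 4 /ʊ/ → [+ATR]; bound reached.
From /o/ at 11 rightward: 12 /a/ → [+ATR]; 13 /ʊ/ → [+ATR]; 14 /m/ transparent; word edge.
From /o/ at 11 leftward: 10 /ɪ/ → [+ATR]; 9 /ɪ/ → [+ATR]; 8 /ʊ/ → [+ATR]; bound reached.
Target with no active source: position 3 stays [-ATR].

4 5 6 7 8 9 10 11 12 13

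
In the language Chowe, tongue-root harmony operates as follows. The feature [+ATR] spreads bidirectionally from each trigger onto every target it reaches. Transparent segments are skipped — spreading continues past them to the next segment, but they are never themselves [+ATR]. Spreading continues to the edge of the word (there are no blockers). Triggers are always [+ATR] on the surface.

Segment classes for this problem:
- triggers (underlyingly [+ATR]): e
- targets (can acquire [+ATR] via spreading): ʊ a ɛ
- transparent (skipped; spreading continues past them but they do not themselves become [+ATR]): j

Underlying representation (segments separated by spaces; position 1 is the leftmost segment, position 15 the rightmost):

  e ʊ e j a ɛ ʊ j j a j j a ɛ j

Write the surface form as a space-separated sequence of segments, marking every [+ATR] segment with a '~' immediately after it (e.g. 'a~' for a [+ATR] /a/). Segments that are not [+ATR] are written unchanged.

e~ ʊ~ e~ j a~ ɛ~ ʊ~ j j a~ j j a~ ɛ~ j

From /e/ at 1 rightward: 2 /ʊ/ → [+ATR]; 3 /e/ is itself a trigger — this domain ends here.
From /e/ at 1 leftward: word edge.
From /e/ at 3 rightward: 4 /j/ transparent; 5 /a/ → [+ATR]; 6 /ɛ/ → [+ATR]; 7 /ʊ/ → [+ATR]; 8 /j/ transparent; 9 /j/ transparent; 10 /a/ → [+ATR]; 11 /j/ transparent; 12 /j/ transparent; 13 /a/ → [+ATR]; 14 /ɛ/ → [+ATR]; 15 /j/ transparent; word edge.
From /e/ at 3 leftward: 2 /ʊ/ → [+ATR]; 1 /e/ is itself a trigger — this domain ends here.
[+ATR] positions on the surface: 1 2 3 5 6 7 10 13 14.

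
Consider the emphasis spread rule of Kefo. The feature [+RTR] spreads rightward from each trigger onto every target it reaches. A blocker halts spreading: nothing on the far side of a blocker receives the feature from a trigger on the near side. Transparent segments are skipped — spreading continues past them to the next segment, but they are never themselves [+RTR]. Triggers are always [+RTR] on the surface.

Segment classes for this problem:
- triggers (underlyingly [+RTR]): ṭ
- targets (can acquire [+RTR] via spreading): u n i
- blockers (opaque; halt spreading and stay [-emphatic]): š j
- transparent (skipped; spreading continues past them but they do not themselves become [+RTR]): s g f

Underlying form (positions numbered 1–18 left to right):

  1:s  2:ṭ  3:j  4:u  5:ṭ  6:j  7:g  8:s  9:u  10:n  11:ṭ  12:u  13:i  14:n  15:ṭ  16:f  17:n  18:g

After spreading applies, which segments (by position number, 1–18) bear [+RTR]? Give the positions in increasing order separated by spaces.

From /ṭ/ at 2 rightward: 3 /j/ blocks.
From /ṭ/ at 5 rightward: 6 /j/ blocks.
From /ṭ/ at 11 rightward: 12 /u/ → [+RTR]; 13 /i/ → [+RTR]; 14 /n/ → [+RTR]; 15 /ṭ/ is itself a trigger — this domain ends here.
From /ṭ/ at 15 rightward: 16 /f/ transparent; 17 /n/ → [+RTR]; 18 /g/ transparent; word edge.
Targets with no active source: positions 4 9 10 stay [-emphatic].

2 5 11 12 13 14 15 17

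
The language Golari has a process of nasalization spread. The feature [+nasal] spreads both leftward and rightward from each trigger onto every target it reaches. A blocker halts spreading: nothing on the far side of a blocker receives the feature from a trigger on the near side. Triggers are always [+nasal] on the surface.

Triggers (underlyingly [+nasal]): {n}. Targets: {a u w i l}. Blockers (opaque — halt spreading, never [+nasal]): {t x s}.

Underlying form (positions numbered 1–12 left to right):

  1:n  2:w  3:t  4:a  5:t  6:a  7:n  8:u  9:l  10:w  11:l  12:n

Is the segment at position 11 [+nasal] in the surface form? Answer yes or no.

yes

From /n/ at 1 rightward: 2 /w/ → [+nasal]; 3 /t/ blocks.
From /n/ at 1 leftward: word edge.
From /n/ at 7 rightward: 8 /u/ → [+nasal]; 9 /l/ → [+nasal]; 10 /w/ → [+nasal]; 11 /l/ → [+nasal]; 12 /n/ is itself a trigger — this domain ends here.
From /n/ at 7 leftward: 6 /a/ → [+nasal]; 5 /t/ blocks.
From /n/ at 12 rightward: word edge.
From /n/ at 12 leftward: 11 /l/ → [+nasal]; 10 /w/ → [+nasal]; 9 /l/ → [+nasal]; 8 /u/ → [+nasal]; 7 /n/ is itself a trigger — this domain ends here.
Target with no active source: position 4 stays [-nasal].
[+nasal] positions on the surface: 1 2 6 7 8 9 10 11 12.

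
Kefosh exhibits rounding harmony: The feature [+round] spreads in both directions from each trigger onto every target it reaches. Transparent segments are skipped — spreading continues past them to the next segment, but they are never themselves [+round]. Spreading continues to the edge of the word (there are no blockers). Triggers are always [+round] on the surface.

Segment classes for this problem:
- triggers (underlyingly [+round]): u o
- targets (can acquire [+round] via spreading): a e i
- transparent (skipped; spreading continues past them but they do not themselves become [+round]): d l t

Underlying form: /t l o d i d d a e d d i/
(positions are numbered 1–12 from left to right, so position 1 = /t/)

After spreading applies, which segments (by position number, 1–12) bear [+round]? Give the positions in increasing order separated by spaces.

From /o/ at 3 rightward: 4 /d/ transparent; 5 /i/ → [+round]; 6 /d/ transparent; 7 /d/ transparent; 8 /a/ → [+round]; 9 /e/ → [+round]; 10 /d/ transparent; 11 /d/ transparent; 12 /i/ → [+round]; word edge.
From /o/ at 3 leftward: 2 /l/ transparent; 1 /t/ transparent; word edge.

3 5 8 9 12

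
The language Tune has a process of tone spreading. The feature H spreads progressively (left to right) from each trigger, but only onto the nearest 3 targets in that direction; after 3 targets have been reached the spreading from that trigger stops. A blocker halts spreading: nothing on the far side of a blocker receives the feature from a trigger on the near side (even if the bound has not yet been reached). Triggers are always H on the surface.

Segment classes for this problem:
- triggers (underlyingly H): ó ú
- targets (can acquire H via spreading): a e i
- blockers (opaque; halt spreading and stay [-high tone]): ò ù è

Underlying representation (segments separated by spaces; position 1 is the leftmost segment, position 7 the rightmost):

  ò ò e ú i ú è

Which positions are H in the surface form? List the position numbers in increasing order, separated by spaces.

4 5 6

From /ú/ at 4 rightward: 5 /i/ → H; 6 /ú/ is itself a trigger — this domain ends here.
From /ú/ at 6 rightward: 7 /è/ blocks.
Target with no active source: position 3 stays [-high tone].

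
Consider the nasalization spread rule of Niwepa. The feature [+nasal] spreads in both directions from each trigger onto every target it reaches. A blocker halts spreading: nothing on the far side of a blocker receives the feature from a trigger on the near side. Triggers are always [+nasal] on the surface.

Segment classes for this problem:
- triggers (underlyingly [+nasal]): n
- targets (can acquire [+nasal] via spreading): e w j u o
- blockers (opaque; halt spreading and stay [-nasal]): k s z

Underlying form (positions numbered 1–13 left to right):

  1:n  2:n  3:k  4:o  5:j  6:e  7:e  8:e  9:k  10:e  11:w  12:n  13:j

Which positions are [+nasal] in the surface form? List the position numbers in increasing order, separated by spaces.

From /n/ at 1 rightward: 2 /n/ is itself a trigger — this domain ends here.
From /n/ at 1 leftward: word edge.
From /n/ at 2 rightward: 3 /k/ blocks.
From /n/ at 2 leftward: 1 /n/ is itself a trigger — this domain ends here.
From /n/ at 12 rightward: 13 /j/ → [+nasal]; word edge.
From /n/ at 12 leftward: 11 /w/ → [+nasal]; 10 /e/ → [+nasal]; 9 /k/ blocks.
Targets with no active source: positions 4 5 6 7 8 stay [-nasal].

1 2 10 11 12 13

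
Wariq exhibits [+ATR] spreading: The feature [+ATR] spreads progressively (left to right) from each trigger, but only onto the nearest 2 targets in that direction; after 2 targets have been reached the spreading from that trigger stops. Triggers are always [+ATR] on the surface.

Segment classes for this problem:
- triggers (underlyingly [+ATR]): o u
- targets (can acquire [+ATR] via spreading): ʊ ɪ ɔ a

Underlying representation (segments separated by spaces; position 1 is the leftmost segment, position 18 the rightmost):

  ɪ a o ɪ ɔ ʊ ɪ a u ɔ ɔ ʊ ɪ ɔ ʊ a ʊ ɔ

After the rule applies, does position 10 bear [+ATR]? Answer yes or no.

yes

From /o/ at 3 rightward: 4 /ɪ/ → [+ATR]; 5 /ɔ/ → [+ATR]; bound reached.
From /u/ at 9 rightward: 10 /ɔ/ → [+ATR]; 11 /ɔ/ → [+ATR]; bound reached.
Targets with no active source: positions 1 2 6 7 8 12 13 14 15 16 17 18 stay [-ATR].
[+ATR] positions on the surface: 3 4 5 9 10 11.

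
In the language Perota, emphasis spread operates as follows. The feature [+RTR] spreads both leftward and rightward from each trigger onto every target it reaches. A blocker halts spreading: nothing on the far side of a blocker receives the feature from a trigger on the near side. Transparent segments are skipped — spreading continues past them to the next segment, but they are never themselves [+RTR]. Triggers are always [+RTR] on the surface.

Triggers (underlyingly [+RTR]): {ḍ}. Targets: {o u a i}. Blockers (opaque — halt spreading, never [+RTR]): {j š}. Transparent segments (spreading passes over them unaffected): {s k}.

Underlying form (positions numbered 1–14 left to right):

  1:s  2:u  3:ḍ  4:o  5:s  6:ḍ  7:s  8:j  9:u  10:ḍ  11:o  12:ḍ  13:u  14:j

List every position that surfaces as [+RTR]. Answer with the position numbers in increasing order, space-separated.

From /ḍ/ at 3 rightward: 4 /o/ → [+RTR]; 5 /s/ transparent; 6 /ḍ/ is itself a trigger — this domain ends here.
From /ḍ/ at 3 leftward: 2 /u/ → [+RTR]; 1 /s/ transparent; word edge.
From /ḍ/ at 6 rightward: 7 /s/ transparent; 8 /j/ blocks.
From /ḍ/ at 6 leftward: 5 /s/ transparent; 4 /o/ → [+RTR]; 3 /ḍ/ is itself a trigger — this domain ends here.
From /ḍ/ at 10 rightward: 11 /o/ → [+RTR]; 12 /ḍ/ is itself a trigger — this domain ends here.
From /ḍ/ at 10 leftward: 9 /u/ → [+RTR]; 8 /j/ blocks.
From /ḍ/ at 12 rightward: 13 /u/ → [+RTR]; 14 /j/ blocks.
From /ḍ/ at 12 leftward: 11 /o/ → [+RTR]; 10 /ḍ/ is itself a trigger — this domain ends here.

2 3 4 6 9 10 11 12 13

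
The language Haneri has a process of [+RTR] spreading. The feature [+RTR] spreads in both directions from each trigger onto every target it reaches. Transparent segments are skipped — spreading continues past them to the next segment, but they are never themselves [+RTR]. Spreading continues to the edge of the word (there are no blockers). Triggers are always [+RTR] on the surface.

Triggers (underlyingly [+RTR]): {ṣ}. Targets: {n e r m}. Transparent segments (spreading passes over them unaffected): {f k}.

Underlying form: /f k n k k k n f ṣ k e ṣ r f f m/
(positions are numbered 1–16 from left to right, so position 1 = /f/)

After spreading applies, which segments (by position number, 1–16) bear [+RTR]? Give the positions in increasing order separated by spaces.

3 7 9 11 12 13 16

From /ṣ/ at 9 rightward: 10 /k/ transparent; 11 /e/ → [+RTR]; 12 /ṣ/ is itself a trigger — this domain ends here.
From /ṣ/ at 9 leftward: 8 /f/ transparent; 7 /n/ → [+RTR]; 6 /k/ transparent; 5 /k/ transparent; 4 /k/ transparent; 3 /n/ → [+RTR]; 2 /k/ transparent; 1 /f/ transparent; word edge.
From /ṣ/ at 12 rightward: 13 /r/ → [+RTR]; 14 /f/ transparent; 15 /f/ transparent; 16 /m/ → [+RTR]; word edge.
From /ṣ/ at 12 leftward: 11 /e/ → [+RTR]; 10 /k/ transparent; 9 /ṣ/ is itself a trigger — this domain ends here.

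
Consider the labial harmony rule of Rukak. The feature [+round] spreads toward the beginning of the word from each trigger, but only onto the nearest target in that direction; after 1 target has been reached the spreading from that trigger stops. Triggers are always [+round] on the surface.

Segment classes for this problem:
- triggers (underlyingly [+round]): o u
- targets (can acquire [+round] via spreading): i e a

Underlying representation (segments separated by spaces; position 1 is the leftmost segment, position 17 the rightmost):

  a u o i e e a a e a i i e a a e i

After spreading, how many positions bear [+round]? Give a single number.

From /u/ at 2 leftward: 1 /a/ → [+round]; bound reached.
From /o/ at 3 leftward: 2 /u/ is itself a trigger — this domain ends here.
Targets with no active source: positions 4 5 6 7 8 9 10 11 12 13 14 15 16 17 stay [-round].
[+round] positions on the surface: 1 2 3.

3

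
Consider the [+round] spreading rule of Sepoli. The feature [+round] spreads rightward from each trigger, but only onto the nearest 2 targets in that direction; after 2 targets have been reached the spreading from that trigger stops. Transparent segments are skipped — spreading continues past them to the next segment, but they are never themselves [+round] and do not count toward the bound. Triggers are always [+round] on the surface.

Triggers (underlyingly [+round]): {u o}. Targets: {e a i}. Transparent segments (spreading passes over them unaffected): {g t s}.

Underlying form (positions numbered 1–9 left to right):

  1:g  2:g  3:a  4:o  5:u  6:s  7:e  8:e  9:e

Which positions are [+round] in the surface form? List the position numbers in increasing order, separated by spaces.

From /o/ at 4 rightward: 5 /u/ is itself a trigger — this domain ends here.
From /u/ at 5 rightward: 6 /s/ transparent; 7 /e/ → [+round]; 8 /e/ → [+round]; bound reached.
Targets with no active source: positions 3 9 stay [-round].

4 5 7 8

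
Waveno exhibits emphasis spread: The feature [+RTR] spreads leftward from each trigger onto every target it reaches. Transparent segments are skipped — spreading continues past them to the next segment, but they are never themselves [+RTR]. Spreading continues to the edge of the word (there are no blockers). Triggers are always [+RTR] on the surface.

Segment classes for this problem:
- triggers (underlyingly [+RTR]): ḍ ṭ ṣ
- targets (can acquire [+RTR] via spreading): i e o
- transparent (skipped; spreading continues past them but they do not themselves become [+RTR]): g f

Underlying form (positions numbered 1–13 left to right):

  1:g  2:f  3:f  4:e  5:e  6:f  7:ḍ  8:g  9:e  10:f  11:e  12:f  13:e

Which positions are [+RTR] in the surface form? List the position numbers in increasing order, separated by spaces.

From /ḍ/ at 7 leftward: 6 /f/ transparent; 5 /e/ → [+RTR]; 4 /e/ → [+RTR]; 3 /f/ transparent; 2 /f/ transparent; 1 /g/ transparent; word edge.
Targets with no active source: positions 9 11 13 stay [-emphatic].

4 5 7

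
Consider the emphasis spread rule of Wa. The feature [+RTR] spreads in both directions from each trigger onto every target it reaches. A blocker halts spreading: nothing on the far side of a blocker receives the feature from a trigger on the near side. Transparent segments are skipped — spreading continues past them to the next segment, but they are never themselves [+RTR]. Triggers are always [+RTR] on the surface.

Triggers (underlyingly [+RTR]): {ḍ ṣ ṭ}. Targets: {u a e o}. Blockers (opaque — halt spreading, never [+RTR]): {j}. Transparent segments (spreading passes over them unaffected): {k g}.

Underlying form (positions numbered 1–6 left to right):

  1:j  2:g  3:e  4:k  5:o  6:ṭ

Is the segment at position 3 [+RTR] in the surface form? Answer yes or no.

yes

From /ṭ/ at 6 rightward: word edge.
From /ṭ/ at 6 leftward: 5 /o/ → [+RTR]; 4 /k/ transparent; 3 /e/ → [+RTR]; 2 /g/ transparent; 1 /j/ blocks.
[+RTR] positions on the surface: 3 5 6.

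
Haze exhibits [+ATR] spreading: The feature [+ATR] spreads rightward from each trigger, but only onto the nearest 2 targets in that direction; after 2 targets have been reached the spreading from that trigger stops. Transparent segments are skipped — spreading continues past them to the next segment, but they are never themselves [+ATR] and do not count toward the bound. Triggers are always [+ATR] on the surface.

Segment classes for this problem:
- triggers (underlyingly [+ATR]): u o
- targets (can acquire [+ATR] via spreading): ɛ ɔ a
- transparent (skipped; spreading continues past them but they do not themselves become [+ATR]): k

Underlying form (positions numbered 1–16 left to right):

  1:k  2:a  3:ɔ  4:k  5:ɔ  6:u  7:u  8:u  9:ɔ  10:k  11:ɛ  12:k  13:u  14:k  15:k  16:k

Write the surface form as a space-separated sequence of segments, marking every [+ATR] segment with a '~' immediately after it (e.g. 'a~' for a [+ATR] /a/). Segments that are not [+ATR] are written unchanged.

k a ɔ k ɔ u~ u~ u~ ɔ~ k ɛ~ k u~ k k k

From /u/ at 6 rightward: 7 /u/ is itself a trigger — this domain ends here.
From /u/ at 7 rightward: 8 /u/ is itself a trigger — this domain ends here.
From /u/ at 8 rightward: 9 /ɔ/ → [+ATR]; 10 /k/ transparent; 11 /ɛ/ → [+ATR]; bound reached.
From /u/ at 13 rightward: 14 /k/ transparent; 15 /k/ transparent; 16 /k/ transparent; word edge.
Targets with no active source: positions 2 3 5 stay [-ATR].
[+ATR] positions on the surface: 6 7 8 9 11 13.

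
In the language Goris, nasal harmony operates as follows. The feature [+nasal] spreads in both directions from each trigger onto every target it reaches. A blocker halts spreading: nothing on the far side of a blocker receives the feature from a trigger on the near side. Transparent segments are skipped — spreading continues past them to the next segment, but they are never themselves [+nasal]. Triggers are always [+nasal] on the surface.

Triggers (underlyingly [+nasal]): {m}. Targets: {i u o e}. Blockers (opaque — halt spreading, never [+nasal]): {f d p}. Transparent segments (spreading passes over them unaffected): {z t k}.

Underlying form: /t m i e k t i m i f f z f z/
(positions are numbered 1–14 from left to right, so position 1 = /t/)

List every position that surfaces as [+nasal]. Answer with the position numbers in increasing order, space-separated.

From /m/ at 2 rightward: 3 /i/ → [+nasal]; 4 /e/ → [+nasal]; 5 /k/ transparent; 6 /t/ transparent; 7 /i/ → [+nasal]; 8 /m/ is itself a trigger — this domain ends here.
From /m/ at 2 leftward: 1 /t/ transparent; word edge.
From /m/ at 8 rightward: 9 /i/ → [+nasal]; 10 /f/ blocks.
From /m/ at 8 leftward: 7 /i/ → [+nasal]; 6 /t/ transparent; 5 /k/ transparent; 4 /e/ → [+nasal]; 3 /i/ → [+nasal]; 2 /m/ is itself a trigger — this domain ends here.

2 3 4 7 8 9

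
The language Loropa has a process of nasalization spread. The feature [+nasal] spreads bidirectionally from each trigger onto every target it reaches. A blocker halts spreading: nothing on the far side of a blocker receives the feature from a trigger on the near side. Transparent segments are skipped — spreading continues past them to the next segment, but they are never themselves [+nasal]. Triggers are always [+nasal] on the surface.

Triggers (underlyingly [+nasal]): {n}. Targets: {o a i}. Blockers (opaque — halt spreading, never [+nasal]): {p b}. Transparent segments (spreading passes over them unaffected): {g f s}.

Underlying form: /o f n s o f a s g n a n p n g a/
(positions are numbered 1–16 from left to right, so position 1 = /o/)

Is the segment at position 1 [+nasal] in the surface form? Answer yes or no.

yes

From /n/ at 3 rightward: 4 /s/ transparent; 5 /o/ → [+nasal]; 6 /f/ transparent; 7 /a/ → [+nasal]; 8 /s/ transparent; 9 /g/ transparent; 10 /n/ is itself a trigger — this domain ends here.
From /n/ at 3 leftward: 2 /f/ transparent; 1 /o/ → [+nasal]; word edge.
From /n/ at 10 rightward: 11 /a/ → [+nasal]; 12 /n/ is itself a trigger — this domain ends here.
From /n/ at 10 leftward: 9 /g/ transparent; 8 /s/ transparent; 7 /a/ → [+nasal]; 6 /f/ transparent; 5 /o/ → [+nasal]; 4 /s/ transparent; 3 /n/ is itself a trigger — this domain ends here.
From /n/ at 12 rightward: 13 /p/ blocks.
From /n/ at 12 leftward: 11 /a/ → [+nasal]; 10 /n/ is itself a trigger — this domain ends here.
From /n/ at 14 rightward: 15 /g/ transparent; 16 /a/ → [+nasal]; word edge.
From /n/ at 14 leftward: 13 /p/ blocks.
[+nasal] positions on the surface: 1 3 5 7 10 11 12 14 16.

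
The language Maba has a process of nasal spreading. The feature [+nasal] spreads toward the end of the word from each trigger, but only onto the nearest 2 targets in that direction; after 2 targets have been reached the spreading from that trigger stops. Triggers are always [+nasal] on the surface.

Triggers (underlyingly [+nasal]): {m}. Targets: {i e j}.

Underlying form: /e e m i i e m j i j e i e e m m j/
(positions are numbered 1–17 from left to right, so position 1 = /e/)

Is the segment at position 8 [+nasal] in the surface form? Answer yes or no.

yes

From /m/ at 3 rightward: 4 /i/ → [+nasal]; 5 /i/ → [+nasal]; bound reached.
From /m/ at 7 rightward: 8 /j/ → [+nasal]; 9 /i/ → [+nasal]; bound reached.
From /m/ at 15 rightward: 16 /m/ is itself a trigger — this domain ends here.
From /m/ at 16 rightward: 17 /j/ → [+nasal]; word edge.
Targets with no active source: positions 1 2 6 10 11 12 13 14 stay [-nasal].
[+nasal] positions on the surface: 3 4 5 7 8 9 15 16 17.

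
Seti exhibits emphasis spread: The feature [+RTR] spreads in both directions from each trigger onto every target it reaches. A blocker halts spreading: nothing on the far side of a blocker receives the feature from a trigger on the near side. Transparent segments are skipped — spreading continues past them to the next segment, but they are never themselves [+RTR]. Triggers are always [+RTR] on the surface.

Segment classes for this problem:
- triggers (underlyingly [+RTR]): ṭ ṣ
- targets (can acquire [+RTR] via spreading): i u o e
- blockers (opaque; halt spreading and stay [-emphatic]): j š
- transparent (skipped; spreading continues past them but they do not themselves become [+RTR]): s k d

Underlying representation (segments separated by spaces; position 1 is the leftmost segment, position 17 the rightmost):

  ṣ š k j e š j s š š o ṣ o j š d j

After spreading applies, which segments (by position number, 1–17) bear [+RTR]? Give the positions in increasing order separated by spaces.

1 11 12 13

From /ṣ/ at 1 rightward: 2 /š/ blocks.
From /ṣ/ at 1 leftward: word edge.
From /ṣ/ at 12 rightward: 13 /o/ → [+RTR]; 14 /j/ blocks.
From /ṣ/ at 12 leftward: 11 /o/ → [+RTR]; 10 /š/ blocks.
Target with no active source: position 5 stays [-emphatic].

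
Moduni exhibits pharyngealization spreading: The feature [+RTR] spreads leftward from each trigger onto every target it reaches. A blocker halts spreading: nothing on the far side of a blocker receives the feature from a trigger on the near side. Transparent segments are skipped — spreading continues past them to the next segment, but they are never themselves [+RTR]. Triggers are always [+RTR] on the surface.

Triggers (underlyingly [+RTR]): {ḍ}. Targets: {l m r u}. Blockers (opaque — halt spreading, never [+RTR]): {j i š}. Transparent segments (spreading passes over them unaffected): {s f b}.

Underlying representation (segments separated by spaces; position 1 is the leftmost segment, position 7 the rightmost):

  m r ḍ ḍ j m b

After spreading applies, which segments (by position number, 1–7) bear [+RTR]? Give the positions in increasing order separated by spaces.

1 2 3 4

From /ḍ/ at 3 leftward: 2 /r/ → [+RTR]; 1 /m/ → [+RTR]; word edge.
From /ḍ/ at 4 leftward: 3 /ḍ/ is itself a trigger — this domain ends here.
Target with no active source: position 6 stays [-emphatic].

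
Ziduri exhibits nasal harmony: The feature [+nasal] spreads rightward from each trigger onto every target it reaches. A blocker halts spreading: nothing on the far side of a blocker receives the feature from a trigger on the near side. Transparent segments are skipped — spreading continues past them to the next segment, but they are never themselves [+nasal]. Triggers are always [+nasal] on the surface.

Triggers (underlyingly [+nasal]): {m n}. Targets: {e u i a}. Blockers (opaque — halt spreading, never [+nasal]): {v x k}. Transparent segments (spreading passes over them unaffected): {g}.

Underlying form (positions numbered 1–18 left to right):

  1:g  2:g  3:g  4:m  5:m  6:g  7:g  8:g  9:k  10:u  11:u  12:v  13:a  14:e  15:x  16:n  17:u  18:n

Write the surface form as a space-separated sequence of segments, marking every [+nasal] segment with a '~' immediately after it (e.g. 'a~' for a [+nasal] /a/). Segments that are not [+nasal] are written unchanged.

g g g m~ m~ g g g k u u v a e x n~ u~ n~

From /m/ at 4 rightward: 5 /m/ is itself a trigger — this domain ends here.
From /m/ at 5 rightward: 6 /g/ transparent; 7 /g/ transparent; 8 /g/ transparent; 9 /k/ blocks.
From /n/ at 16 rightward: 17 /u/ → [+nasal]; 18 /n/ is itself a trigger — this domain ends here.
From /n/ at 18 rightward: word edge.
Targets with no active source: positions 10 11 13 14 stay [-nasal].
[+nasal] positions on the surface: 4 5 16 17 18.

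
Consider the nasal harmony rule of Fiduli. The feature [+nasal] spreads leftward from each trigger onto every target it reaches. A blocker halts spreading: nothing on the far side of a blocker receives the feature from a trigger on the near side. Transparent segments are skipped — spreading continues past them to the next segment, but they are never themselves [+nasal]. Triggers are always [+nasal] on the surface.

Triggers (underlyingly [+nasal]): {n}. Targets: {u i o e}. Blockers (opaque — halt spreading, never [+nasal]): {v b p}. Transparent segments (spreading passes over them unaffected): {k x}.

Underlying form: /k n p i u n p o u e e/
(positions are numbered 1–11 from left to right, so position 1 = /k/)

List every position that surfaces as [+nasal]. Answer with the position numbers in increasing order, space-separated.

2 4 5 6

From /n/ at 2 leftward: 1 /k/ transparent; word edge.
From /n/ at 6 leftward: 5 /u/ → [+nasal]; 4 /i/ → [+nasal]; 3 /p/ blocks.
Targets with no active source: positions 8 9 10 11 stay [-nasal].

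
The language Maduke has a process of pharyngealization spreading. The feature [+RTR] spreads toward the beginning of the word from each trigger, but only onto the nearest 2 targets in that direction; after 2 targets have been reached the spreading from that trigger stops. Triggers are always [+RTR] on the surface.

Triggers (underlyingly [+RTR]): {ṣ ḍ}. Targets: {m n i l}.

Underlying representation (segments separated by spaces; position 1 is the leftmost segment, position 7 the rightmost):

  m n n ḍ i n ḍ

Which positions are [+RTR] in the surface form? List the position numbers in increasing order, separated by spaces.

2 3 4 5 6 7

From /ḍ/ at 4 leftward: 3 /n/ → [+RTR]; 2 /n/ → [+RTR]; bound reached.
From /ḍ/ at 7 leftward: 6 /n/ → [+RTR]; 5 /i/ → [+RTR]; bound reached.
Target with no active source: position 1 stays [-emphatic].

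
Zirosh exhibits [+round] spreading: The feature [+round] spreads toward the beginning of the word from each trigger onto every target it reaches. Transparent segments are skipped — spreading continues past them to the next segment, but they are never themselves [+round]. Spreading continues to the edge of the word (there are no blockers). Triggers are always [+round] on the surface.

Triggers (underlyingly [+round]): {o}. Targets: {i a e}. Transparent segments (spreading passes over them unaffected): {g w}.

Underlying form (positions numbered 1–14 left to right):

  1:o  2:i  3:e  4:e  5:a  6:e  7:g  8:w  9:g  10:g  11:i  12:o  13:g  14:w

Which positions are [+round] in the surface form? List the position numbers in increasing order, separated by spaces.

From /o/ at 1 leftward: word edge.
From /o/ at 12 leftward: 11 /i/ → [+round]; 10 /g/ transparent; 9 /g/ transparent; 8 /w/ transparent; 7 /g/ transparent; 6 /e/ → [+round]; 5 /a/ → [+round]; 4 /e/ → [+round]; 3 /e/ → [+round]; 2 /i/ → [+round]; 1 /o/ is itself a trigger — this domain ends here.

1 2 3 4 5 6 11 12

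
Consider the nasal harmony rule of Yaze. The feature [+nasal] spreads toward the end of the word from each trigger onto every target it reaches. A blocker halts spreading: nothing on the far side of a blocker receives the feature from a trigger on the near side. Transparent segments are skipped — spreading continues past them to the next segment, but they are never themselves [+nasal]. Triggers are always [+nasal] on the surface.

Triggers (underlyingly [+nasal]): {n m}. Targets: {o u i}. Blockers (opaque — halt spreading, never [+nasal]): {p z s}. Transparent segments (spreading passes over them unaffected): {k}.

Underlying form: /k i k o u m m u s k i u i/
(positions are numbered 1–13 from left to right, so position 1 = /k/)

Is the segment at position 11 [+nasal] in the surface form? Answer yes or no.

no

From /m/ at 6 rightward: 7 /m/ is itself a trigger — this domain ends here.
From /m/ at 7 rightward: 8 /u/ → [+nasal]; 9 /s/ blocks.
Targets with no active source: positions 2 4 5 11 12 13 stay [-nasal].
[+nasal] positions on the surface: 6 7 8.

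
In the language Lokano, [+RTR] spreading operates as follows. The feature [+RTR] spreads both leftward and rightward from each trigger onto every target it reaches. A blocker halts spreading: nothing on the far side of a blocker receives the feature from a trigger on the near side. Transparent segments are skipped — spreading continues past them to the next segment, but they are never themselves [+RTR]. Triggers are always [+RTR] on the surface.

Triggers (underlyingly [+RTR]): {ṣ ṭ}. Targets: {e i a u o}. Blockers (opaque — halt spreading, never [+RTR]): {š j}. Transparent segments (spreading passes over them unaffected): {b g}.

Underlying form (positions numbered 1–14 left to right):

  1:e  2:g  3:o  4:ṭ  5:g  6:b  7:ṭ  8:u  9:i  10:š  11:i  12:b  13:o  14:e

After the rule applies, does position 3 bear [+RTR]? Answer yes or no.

From /ṭ/ at 4 rightward: 5 /g/ transparent; 6 /b/ transparent; 7 /ṭ/ is itself a trigger — this domain ends here.
From /ṭ/ at 4 leftward: 3 /o/ → [+RTR]; 2 /g/ transparent; 1 /e/ → [+RTR]; word edge.
From /ṭ/ at 7 rightward: 8 /u/ → [+RTR]; 9 /i/ → [+RTR]; 10 /š/ blocks.
From /ṭ/ at 7 leftward: 6 /b/ transparent; 5 /g/ transparent; 4 /ṭ/ is itself a trigger — this domain ends here.
Targets with no active source: positions 11 13 14 stay [-emphatic].
[+RTR] positions on the surface: 1 3 4 7 8 9.

yes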